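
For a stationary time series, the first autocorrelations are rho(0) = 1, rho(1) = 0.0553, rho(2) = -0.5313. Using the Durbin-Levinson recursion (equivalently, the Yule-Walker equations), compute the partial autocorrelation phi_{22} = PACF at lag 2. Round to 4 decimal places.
\phi_{22} = -0.5360

The PACF at lag k is phi_{kk}, the last component of the solution
to the Yule-Walker system G_k phi = r_k where
  (G_k)_{ij} = rho(|i - j|), (r_k)_i = rho(i), i,j = 1..k.
Equivalently, Durbin-Levinson gives phi_{kk} iteratively:
  phi_{11} = rho(1)
  phi_{kk} = [rho(k) - sum_{j=1..k-1} phi_{k-1,j} rho(k-j)]
            / [1 - sum_{j=1..k-1} phi_{k-1,j} rho(j)],
  phi_{k,j} = phi_{k-1,j} - phi_{kk} phi_{k-1,k-j},  j = 1..k-1.
Step k = 1:
  phi_11 = rho(1) = 0.0553.
Step k = 2:
  phi_22 = [rho(2) - phi_11 rho(1)] / [1 - phi_11 rho(1)] = [-0.5313 - (0.0553)(0.0553)] / [1 - (0.0553)(0.0553)]
         = -0.53435809 / 0.99694191 = -0.536.
Therefore phi_{22} = -0.5360.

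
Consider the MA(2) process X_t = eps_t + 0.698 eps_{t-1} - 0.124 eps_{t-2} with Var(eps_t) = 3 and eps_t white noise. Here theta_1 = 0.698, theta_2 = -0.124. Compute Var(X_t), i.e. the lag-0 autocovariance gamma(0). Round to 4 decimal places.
\gamma(0) = 4.5077

For an MA(q) process X_t = eps_t + sum_i theta_i eps_{t-i} with
Var(eps_t) = sigma^2, the variance is
  gamma(0) = sigma^2 * (1 + sum_i theta_i^2).
  sum_i theta_i^2 = (0.698)^2 + (-0.124)^2 = 0.487204 + 0.015376 = 0.50258.
  gamma(0) = 3 * (1 + 0.50258) = 3 * 1.50258 = 4.50774, which rounds to 4.5077.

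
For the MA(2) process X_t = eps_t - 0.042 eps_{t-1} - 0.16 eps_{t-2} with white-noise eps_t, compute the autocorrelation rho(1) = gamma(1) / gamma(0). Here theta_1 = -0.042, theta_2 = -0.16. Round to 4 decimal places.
\rho(1) = -0.0343

For an MA(q) process with theta_0 = 1, the autocovariance is
  gamma(k) = sigma^2 * sum_{i=0..q-k} theta_i * theta_{i+k},
and rho(k) = gamma(k) / gamma(0). Sigma^2 cancels.
  numerator   = (1)*(-0.042) + (-0.042)*(-0.16) = -0.03528.
  denominator = (1)^2 + (-0.042)^2 + (-0.16)^2 = 1.027364.
  rho(1) = -0.03528 / 1.027364 = -0.0343.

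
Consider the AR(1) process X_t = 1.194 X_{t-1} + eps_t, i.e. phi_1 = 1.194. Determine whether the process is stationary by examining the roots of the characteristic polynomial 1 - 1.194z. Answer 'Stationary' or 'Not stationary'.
\text{Not stationary}

The AR(p) characteristic polynomial is P(z) = 1 - 1.194z.
Stationarity requires all roots to lie outside the unit circle, i.e. |z| > 1 for every root.
This is linear in z: 1 + (-1.194) z = 0  =>  z = -1/(-1.194) = 0.837521,  |z| = 0.837521.
Moduli of all roots: 0.8375.
All moduli strictly greater than 1? No.
Verdict: Not stationary.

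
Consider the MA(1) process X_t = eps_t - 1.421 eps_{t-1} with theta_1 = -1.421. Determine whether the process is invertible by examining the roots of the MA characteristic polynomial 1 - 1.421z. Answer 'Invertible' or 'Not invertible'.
\text{Not invertible}

The MA(q) characteristic polynomial is P(z) = 1 - 1.421z.
Invertibility requires all roots to lie outside the unit circle, i.e. |z| > 1 for every root.
This is linear in z: 1 + (-1.421) z = 0  =>  z = -1/(-1.421) = 0.70373,  |z| = 0.70373.
Moduli of all roots: 0.7037.
All moduli strictly greater than 1? No.
Verdict: Not invertible.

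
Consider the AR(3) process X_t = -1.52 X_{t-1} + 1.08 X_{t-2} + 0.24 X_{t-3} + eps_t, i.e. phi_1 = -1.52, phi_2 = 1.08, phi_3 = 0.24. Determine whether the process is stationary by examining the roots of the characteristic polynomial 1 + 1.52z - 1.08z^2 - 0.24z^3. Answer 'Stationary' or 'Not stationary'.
\text{Not stationary}

The AR(p) characteristic polynomial is P(z) = 1 + 1.52z - 1.08z^2 - 0.24z^3.
Stationarity requires all roots to lie outside the unit circle, i.e. |z| > 1 for every root.
Degree 3: look for a simple real root z0 first, then factor out (1 - z/z0) and solve the remaining quadratic.
Testing z0 = -0.5: P(-0.5) = 1 + (1.52)(-0.5) + (-1.08)(-0.5)^2 + (-0.24)(-0.5)^3
  = 1 + (-0.76) + (-0.27) + (0.03) = 0.  So z_0 = -0.5 is a root, |z_0| = 0.5.
Divide out the factor (1 + 2 z) = (1 - z/z0) (since 1/z0 = -2):
  P(z) = (1 + 2 z)(1 + (-0.48) z + (-0.12) z^2)
  [check: z-coef -0.48 - (-2) = 1.52; z^2-coef -0.12 - (-2)(-0.48) = -1.08; z^3-coef -(-2)(-0.12) = -0.24.]
Remaining roots from the quadratic factor 1 + (-0.48) z + (-0.12) z^2:
  Set 1 + (-0.48) z + (-0.12) z^2 = 0, i.e. a z^2 + b z + c = 0 with a = -0.12, b = -0.48, c = 1.
  Discriminant D = b^2 - 4ac = (-0.48)^2 - 4*(-0.12)*1 = 0.2304 - (-0.48) = 0.7104.
  D >= 0, so the roots are real: z = (-b +/- sqrt(D)) / (2a) = (0.48 +/- 0.842852) / (-0.24).
    z_1 = (0.48 + 0.842852) / (-0.24) = -5.5119,   |z_1| = 5.5119.
    z_2 = (0.48 - 0.842852) / (-0.24) = 1.5119,   |z_2| = 1.5119.
Moduli of all roots: 0.5000, 5.5119, 1.5119.
All moduli strictly greater than 1? No.
Verdict: Not stationary.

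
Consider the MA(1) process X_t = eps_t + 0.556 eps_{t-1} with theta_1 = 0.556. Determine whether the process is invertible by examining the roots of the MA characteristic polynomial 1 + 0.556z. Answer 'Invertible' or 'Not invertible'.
\text{Invertible}

The MA(q) characteristic polynomial is P(z) = 1 + 0.556z.
Invertibility requires all roots to lie outside the unit circle, i.e. |z| > 1 for every root.
This is linear in z: 1 + (0.556) z = 0  =>  z = -1/(0.556) = -1.798561,  |z| = 1.798561.
Moduli of all roots: 1.7986.
All moduli strictly greater than 1? Yes.
Verdict: Invertible.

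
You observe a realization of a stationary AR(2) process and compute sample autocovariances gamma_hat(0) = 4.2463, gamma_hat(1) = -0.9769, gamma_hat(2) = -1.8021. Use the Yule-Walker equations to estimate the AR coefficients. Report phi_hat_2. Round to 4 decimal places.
\hat\phi_{2} = -0.5040

The Yule-Walker equations for an AR(p) process read, in matrix form,
  Gamma_p phi = r_p,   with   (Gamma_p)_{ij} = gamma(|i - j|),
                       (r_p)_i = gamma(i),   i,j = 1..p.
Substitute the sample gammas (Toeplitz matrix and right-hand side of size 2):
  Gamma_p = [[4.2463, -0.9769], [-0.9769, 4.2463]]
  r_p     = [-0.9769, -1.8021]
Written out:
  4.2463 phi_1 - 0.9769 phi_2 = -0.9769
  -0.9769 phi_1 + 4.2463 phi_2 = -1.8021
Solve by Cramer's rule:
  det = gamma(0)^2 - gamma(1)^2 = (4.2463)^2 - (-0.9769)^2 = 18.03106369 - 0.95433361 = 17.07673008
  phi_hat_1 = [gamma(1) gamma(0) - gamma(1) gamma(2)] / det = [(-0.9769)(4.2463) - (-0.9769)(-1.8021)] / 17.07673008 = -5.90868196 / 17.07673008 = -0.346
  phi_hat_2 = [gamma(0) gamma(2) - gamma(1)^2] / det = [(4.2463)(-1.8021) - (-0.9769)^2] / 17.07673008 = -8.60659084 / 17.07673008 = -0.504
So phi_hat = [-0.3460, -0.5040].
Therefore phi_hat_2 = -0.5040.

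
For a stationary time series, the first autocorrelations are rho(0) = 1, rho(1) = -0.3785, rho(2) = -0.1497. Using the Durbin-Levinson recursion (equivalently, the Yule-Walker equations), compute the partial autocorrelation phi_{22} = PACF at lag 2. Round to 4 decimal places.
\phi_{22} = -0.3420

The PACF at lag k is phi_{kk}, the last component of the solution
to the Yule-Walker system G_k phi = r_k where
  (G_k)_{ij} = rho(|i - j|), (r_k)_i = rho(i), i,j = 1..k.
Equivalently, Durbin-Levinson gives phi_{kk} iteratively:
  phi_{11} = rho(1)
  phi_{kk} = [rho(k) - sum_{j=1..k-1} phi_{k-1,j} rho(k-j)]
            / [1 - sum_{j=1..k-1} phi_{k-1,j} rho(j)],
  phi_{k,j} = phi_{k-1,j} - phi_{kk} phi_{k-1,k-j},  j = 1..k-1.
Step k = 1:
  phi_11 = rho(1) = -0.3785.
Step k = 2:
  phi_22 = [rho(2) - phi_11 rho(1)] / [1 - phi_11 rho(1)] = [-0.1497 - (-0.3785)(-0.3785)] / [1 - (-0.3785)(-0.3785)]
         = -0.29296225 / 0.85673775 = -0.342.
Therefore phi_{22} = -0.3420.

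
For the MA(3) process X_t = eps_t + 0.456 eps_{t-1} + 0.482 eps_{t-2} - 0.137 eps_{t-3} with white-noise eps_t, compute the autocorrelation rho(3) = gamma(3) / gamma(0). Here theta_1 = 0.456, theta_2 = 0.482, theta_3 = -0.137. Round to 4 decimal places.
\rho(3) = -0.0939

For an MA(q) process with theta_0 = 1, the autocovariance is
  gamma(k) = sigma^2 * sum_{i=0..q-k} theta_i * theta_{i+k},
and rho(k) = gamma(k) / gamma(0). Sigma^2 cancels.
  numerator   = (1)*(-0.137) = -0.137.
  denominator = (1)^2 + (0.456)^2 + (0.482)^2 + (-0.137)^2 = 1.459029.
  rho(3) = -0.137 / 1.459029 = -0.0939.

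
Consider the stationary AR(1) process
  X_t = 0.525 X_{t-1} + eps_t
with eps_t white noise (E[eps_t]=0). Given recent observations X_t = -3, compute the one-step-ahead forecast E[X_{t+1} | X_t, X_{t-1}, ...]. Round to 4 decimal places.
E[X_{t+1} \mid \mathcal F_t] = -1.5750

For an AR(p) model X_t = c + sum_i phi_i X_{t-i} + eps_t, the
one-step-ahead conditional mean is
  E[X_{t+1} | X_t, ...] = c + sum_i phi_i X_{t+1-i}.
Substitute known values:
  E[X_{t+1} | ...] = (0.525) * (-3)
                   = -1.5750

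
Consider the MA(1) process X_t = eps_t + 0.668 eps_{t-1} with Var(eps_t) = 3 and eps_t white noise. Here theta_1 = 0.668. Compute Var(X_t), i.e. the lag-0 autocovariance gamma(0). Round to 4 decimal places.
\gamma(0) = 4.3387

For an MA(q) process X_t = eps_t + sum_i theta_i eps_{t-i} with
Var(eps_t) = sigma^2, the variance is
  gamma(0) = sigma^2 * (1 + sum_i theta_i^2).
  sum_i theta_i^2 = (0.668)^2 = 0.446224.
  gamma(0) = 3 * (1 + 0.446224) = 3 * 1.446224 = 4.338672, which rounds to 4.3387.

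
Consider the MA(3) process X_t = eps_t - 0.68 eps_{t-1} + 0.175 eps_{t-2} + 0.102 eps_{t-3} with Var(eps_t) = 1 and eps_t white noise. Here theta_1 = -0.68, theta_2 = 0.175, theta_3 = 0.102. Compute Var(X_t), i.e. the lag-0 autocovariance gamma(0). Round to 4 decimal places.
\gamma(0) = 1.5034

For an MA(q) process X_t = eps_t + sum_i theta_i eps_{t-i} with
Var(eps_t) = sigma^2, the variance is
  gamma(0) = sigma^2 * (1 + sum_i theta_i^2).
  sum_i theta_i^2 = (-0.68)^2 + (0.175)^2 + (0.102)^2 = 0.4624 + 0.030625 + 0.010404 = 0.503429.
  gamma(0) = 1 * (1 + 0.503429) = 1 * 1.503429 = 1.503429, which rounds to 1.5034.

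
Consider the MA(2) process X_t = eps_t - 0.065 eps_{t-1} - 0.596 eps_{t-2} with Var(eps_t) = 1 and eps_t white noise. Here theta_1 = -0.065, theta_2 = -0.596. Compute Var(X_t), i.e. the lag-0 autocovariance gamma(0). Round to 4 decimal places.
\gamma(0) = 1.3594

For an MA(q) process X_t = eps_t + sum_i theta_i eps_{t-i} with
Var(eps_t) = sigma^2, the variance is
  gamma(0) = sigma^2 * (1 + sum_i theta_i^2).
  sum_i theta_i^2 = (-0.065)^2 + (-0.596)^2 = 0.004225 + 0.355216 = 0.359441.
  gamma(0) = 1 * (1 + 0.359441) = 1 * 1.359441 = 1.359441, which rounds to 1.3594.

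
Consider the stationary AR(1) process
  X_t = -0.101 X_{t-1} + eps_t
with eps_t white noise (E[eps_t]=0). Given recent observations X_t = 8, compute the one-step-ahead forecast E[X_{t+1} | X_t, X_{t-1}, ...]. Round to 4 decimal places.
E[X_{t+1} \mid \mathcal F_t] = -0.8080

For an AR(p) model X_t = c + sum_i phi_i X_{t-i} + eps_t, the
one-step-ahead conditional mean is
  E[X_{t+1} | X_t, ...] = c + sum_i phi_i X_{t+1-i}.
Substitute known values:
  E[X_{t+1} | ...] = (-0.101) * (8)
                   = -0.8080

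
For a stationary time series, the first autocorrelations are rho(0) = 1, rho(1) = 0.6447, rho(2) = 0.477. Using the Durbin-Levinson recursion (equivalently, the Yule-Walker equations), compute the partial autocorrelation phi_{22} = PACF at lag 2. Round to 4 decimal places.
\phi_{22} = 0.1050

The PACF at lag k is phi_{kk}, the last component of the solution
to the Yule-Walker system G_k phi = r_k where
  (G_k)_{ij} = rho(|i - j|), (r_k)_i = rho(i), i,j = 1..k.
Equivalently, Durbin-Levinson gives phi_{kk} iteratively:
  phi_{11} = rho(1)
  phi_{kk} = [rho(k) - sum_{j=1..k-1} phi_{k-1,j} rho(k-j)]
            / [1 - sum_{j=1..k-1} phi_{k-1,j} rho(j)],
  phi_{k,j} = phi_{k-1,j} - phi_{kk} phi_{k-1,k-j},  j = 1..k-1.
Step k = 1:
  phi_11 = rho(1) = 0.6447.
Step k = 2:
  phi_22 = [rho(2) - phi_11 rho(1)] / [1 - phi_11 rho(1)] = [0.477 - (0.6447)(0.6447)] / [1 - (0.6447)(0.6447)]
         = 0.06136191 / 0.58436191 = 0.105.
Therefore phi_{22} = 0.1050.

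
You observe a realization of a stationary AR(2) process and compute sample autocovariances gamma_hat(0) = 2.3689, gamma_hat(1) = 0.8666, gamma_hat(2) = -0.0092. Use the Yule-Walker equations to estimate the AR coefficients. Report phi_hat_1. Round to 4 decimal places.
\hat\phi_{1} = 0.4240

The Yule-Walker equations for an AR(p) process read, in matrix form,
  Gamma_p phi = r_p,   with   (Gamma_p)_{ij} = gamma(|i - j|),
                       (r_p)_i = gamma(i),   i,j = 1..p.
Substitute the sample gammas (Toeplitz matrix and right-hand side of size 2):
  Gamma_p = [[2.3689, 0.8666], [0.8666, 2.3689]]
  r_p     = [0.8666, -0.0092]
Written out:
  2.3689 phi_1 + 0.8666 phi_2 = 0.8666
  0.8666 phi_1 + 2.3689 phi_2 = -0.0092
Solve by Cramer's rule:
  det = gamma(0)^2 - gamma(1)^2 = (2.3689)^2 - (0.8666)^2 = 5.61168721 - 0.75099556 = 4.86069165
  phi_hat_1 = [gamma(1) gamma(0) - gamma(1) gamma(2)] / det = [(0.8666)(2.3689) - (0.8666)(-0.0092)] / 4.86069165 = 2.06086146 / 4.86069165 = 0.424
  phi_hat_2 = [gamma(0) gamma(2) - gamma(1)^2] / det = [(2.3689)(-0.0092) - (0.8666)^2] / 4.86069165 = -0.77278944 / 4.86069165 = -0.159
So phi_hat = [0.4240, -0.1590].
Therefore phi_hat_1 = 0.4240.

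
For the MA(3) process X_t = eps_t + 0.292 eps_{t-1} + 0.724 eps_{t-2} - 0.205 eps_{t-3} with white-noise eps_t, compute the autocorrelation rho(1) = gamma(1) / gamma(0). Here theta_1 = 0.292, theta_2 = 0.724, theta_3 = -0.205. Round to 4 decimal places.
\rho(1) = 0.2150

For an MA(q) process with theta_0 = 1, the autocovariance is
  gamma(k) = sigma^2 * sum_{i=0..q-k} theta_i * theta_{i+k},
and rho(k) = gamma(k) / gamma(0). Sigma^2 cancels.
  numerator   = (1)*(0.292) + (0.292)*(0.724) + (0.724)*(-0.205) = 0.354988.
  denominator = (1)^2 + (0.292)^2 + (0.724)^2 + (-0.205)^2 = 1.651465.
  rho(1) = 0.354988 / 1.651465 = 0.2150.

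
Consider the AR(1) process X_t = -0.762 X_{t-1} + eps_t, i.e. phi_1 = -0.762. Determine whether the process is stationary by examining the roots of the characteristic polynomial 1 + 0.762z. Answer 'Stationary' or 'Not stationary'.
\text{Stationary}

The AR(p) characteristic polynomial is P(z) = 1 + 0.762z.
Stationarity requires all roots to lie outside the unit circle, i.e. |z| > 1 for every root.
This is linear in z: 1 + (0.762) z = 0  =>  z = -1/(0.762) = -1.312336,  |z| = 1.312336.
Moduli of all roots: 1.3123.
All moduli strictly greater than 1? Yes.
Verdict: Stationary.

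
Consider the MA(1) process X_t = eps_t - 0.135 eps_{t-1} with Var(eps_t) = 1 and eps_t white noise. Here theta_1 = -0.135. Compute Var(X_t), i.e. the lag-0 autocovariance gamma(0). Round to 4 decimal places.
\gamma(0) = 1.0182

For an MA(q) process X_t = eps_t + sum_i theta_i eps_{t-i} with
Var(eps_t) = sigma^2, the variance is
  gamma(0) = sigma^2 * (1 + sum_i theta_i^2).
  sum_i theta_i^2 = (-0.135)^2 = 0.018225.
  gamma(0) = 1 * (1 + 0.018225) = 1 * 1.018225 = 1.018225, which rounds to 1.0182.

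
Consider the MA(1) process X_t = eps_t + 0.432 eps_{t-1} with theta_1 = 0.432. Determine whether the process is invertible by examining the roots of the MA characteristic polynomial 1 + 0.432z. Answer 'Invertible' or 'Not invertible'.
\text{Invertible}

The MA(q) characteristic polynomial is P(z) = 1 + 0.432z.
Invertibility requires all roots to lie outside the unit circle, i.e. |z| > 1 for every root.
This is linear in z: 1 + (0.432) z = 0  =>  z = -1/(0.432) = -2.314815,  |z| = 2.314815.
Moduli of all roots: 2.3148.
All moduli strictly greater than 1? Yes.
Verdict: Invertible.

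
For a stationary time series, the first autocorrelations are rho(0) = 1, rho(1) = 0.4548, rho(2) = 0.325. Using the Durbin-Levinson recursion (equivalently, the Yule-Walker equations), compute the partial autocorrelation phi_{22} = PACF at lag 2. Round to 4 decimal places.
\phi_{22} = 0.1490

The PACF at lag k is phi_{kk}, the last component of the solution
to the Yule-Walker system G_k phi = r_k where
  (G_k)_{ij} = rho(|i - j|), (r_k)_i = rho(i), i,j = 1..k.
Equivalently, Durbin-Levinson gives phi_{kk} iteratively:
  phi_{11} = rho(1)
  phi_{kk} = [rho(k) - sum_{j=1..k-1} phi_{k-1,j} rho(k-j)]
            / [1 - sum_{j=1..k-1} phi_{k-1,j} rho(j)],
  phi_{k,j} = phi_{k-1,j} - phi_{kk} phi_{k-1,k-j},  j = 1..k-1.
Step k = 1:
  phi_11 = rho(1) = 0.4548.
Step k = 2:
  phi_22 = [rho(2) - phi_11 rho(1)] / [1 - phi_11 rho(1)] = [0.325 - (0.4548)(0.4548)] / [1 - (0.4548)(0.4548)]
         = 0.11815696 / 0.79315696 = 0.149.
Therefore phi_{22} = 0.1490.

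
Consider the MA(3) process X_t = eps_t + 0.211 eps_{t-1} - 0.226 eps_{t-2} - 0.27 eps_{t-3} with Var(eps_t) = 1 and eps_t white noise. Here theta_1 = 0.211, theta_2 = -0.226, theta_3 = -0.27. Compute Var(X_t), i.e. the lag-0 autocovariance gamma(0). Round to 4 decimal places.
\gamma(0) = 1.1685

For an MA(q) process X_t = eps_t + sum_i theta_i eps_{t-i} with
Var(eps_t) = sigma^2, the variance is
  gamma(0) = sigma^2 * (1 + sum_i theta_i^2).
  sum_i theta_i^2 = (0.211)^2 + (-0.226)^2 + (-0.27)^2 = 0.044521 + 0.051076 + 0.0729 = 0.168497.
  gamma(0) = 1 * (1 + 0.168497) = 1 * 1.168497 = 1.168497, which rounds to 1.1685.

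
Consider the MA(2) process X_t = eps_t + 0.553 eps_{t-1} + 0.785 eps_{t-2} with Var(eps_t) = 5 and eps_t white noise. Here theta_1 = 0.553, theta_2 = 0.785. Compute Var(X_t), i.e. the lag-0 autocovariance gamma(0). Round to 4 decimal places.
\gamma(0) = 9.6102

For an MA(q) process X_t = eps_t + sum_i theta_i eps_{t-i} with
Var(eps_t) = sigma^2, the variance is
  gamma(0) = sigma^2 * (1 + sum_i theta_i^2).
  sum_i theta_i^2 = (0.553)^2 + (0.785)^2 = 0.305809 + 0.616225 = 0.922034.
  gamma(0) = 5 * (1 + 0.922034) = 5 * 1.922034 = 9.61017, which rounds to 9.6102.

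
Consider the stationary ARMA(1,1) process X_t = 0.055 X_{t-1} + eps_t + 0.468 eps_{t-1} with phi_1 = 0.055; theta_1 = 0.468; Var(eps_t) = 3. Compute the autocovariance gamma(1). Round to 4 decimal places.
\gamma(1) = 1.6143

Multiply the model equation by X_{t-k} and take expectations. With theta_0 = psi_0 = 1 and psi_j the MA(infinity) weights, this gives
  gamma(k) - sum_i phi_i gamma(k-i) = c_k,
  c_k = sigma^2 * sum_{j=k..q} theta_j psi_{j-k}   (c_k = 0 for k > q),
using gamma(-m) = gamma(m).
psi-weights needed (psi_j = theta_j + sum_i phi_i psi_{j-i}):
  psi_1 = theta_1 + phi_1 = 0.468 + (0.055) = 0.523
Right-hand sides:
  c_0 = sigma^2 (1 + theta_1 psi_1) = 3 * (1 + (0.468)(0.523)) = 3 * 1.244764 = 3.734292
  c_1 = sigma^2 theta_1 = 3 * (0.468) = 1.404
  c_2 = 0
Equations for k = 0 and k = 1 (AR order 1):
  gamma(0) = phi_1 gamma(1) + c_0
  gamma(1) = phi_1 gamma(0) + c_1
Substituting the second into the first: gamma(0) (1 - phi_1^2) = c_0 + phi_1 c_1, so
  gamma(0) = (c_0 + phi_1 c_1) / (1 - phi_1^2) = (3.734292 + (0.055)(1.404)) / (1 - (0.055)^2) = 3.811512 / 0.996975 = 3.823077.
  gamma(1) = phi_1 gamma(0) + c_1 = (0.055)(3.823077) + (1.404) = 1.614269.
Therefore gamma(1) = 1.6143 (to 4 decimal places).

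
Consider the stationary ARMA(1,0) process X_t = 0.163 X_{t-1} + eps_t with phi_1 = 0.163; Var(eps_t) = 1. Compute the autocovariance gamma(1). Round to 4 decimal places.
\gamma(1) = 0.1674

Multiply the model equation by X_{t-k} and take expectations. With theta_0 = psi_0 = 1 and psi_j the MA(infinity) weights, this gives
  gamma(k) - sum_i phi_i gamma(k-i) = c_k,
  c_k = sigma^2 * sum_{j=k..q} theta_j psi_{j-k}   (c_k = 0 for k > q),
using gamma(-m) = gamma(m).
Pure AR (q = 0): c_0 = sigma^2 = 1, c_k = 0 for k >= 1.
Equations for k = 0 and k = 1 (AR order 1):
  gamma(0) = phi_1 gamma(1) + c_0
  gamma(1) = phi_1 gamma(0) + c_1
Substituting the second into the first: gamma(0) (1 - phi_1^2) = c_0 + phi_1 c_1, so
  gamma(0) = c_0 / (1 - phi_1^2) = 1 / (1 - (0.163)^2) = 1 / 0.973431 = 1.027294.
  gamma(1) = phi_1 gamma(0) = (0.163)(1.027294) = 0.167449.
Therefore gamma(1) = 0.1674 (to 4 decimal places).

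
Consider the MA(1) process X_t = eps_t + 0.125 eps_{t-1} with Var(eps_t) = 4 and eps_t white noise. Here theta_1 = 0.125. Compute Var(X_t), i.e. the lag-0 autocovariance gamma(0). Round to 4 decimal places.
\gamma(0) = 4.0625

For an MA(q) process X_t = eps_t + sum_i theta_i eps_{t-i} with
Var(eps_t) = sigma^2, the variance is
  gamma(0) = sigma^2 * (1 + sum_i theta_i^2).
  sum_i theta_i^2 = (0.125)^2 = 0.015625.
  gamma(0) = 4 * (1 + 0.015625) = 4 * 1.015625 = 4.0625.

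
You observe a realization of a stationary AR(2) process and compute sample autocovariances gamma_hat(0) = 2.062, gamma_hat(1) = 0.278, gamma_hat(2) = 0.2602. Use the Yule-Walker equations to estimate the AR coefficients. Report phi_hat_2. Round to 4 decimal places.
\hat\phi_{2} = 0.1100

The Yule-Walker equations for an AR(p) process read, in matrix form,
  Gamma_p phi = r_p,   with   (Gamma_p)_{ij} = gamma(|i - j|),
                       (r_p)_i = gamma(i),   i,j = 1..p.
Substitute the sample gammas (Toeplitz matrix and right-hand side of size 2):
  Gamma_p = [[2.062, 0.278], [0.278, 2.062]]
  r_p     = [0.278, 0.2602]
Written out:
  2.062 phi_1 + 0.278 phi_2 = 0.278
  0.278 phi_1 + 2.062 phi_2 = 0.2602
Solve by Cramer's rule:
  det = gamma(0)^2 - gamma(1)^2 = (2.062)^2 - (0.278)^2 = 4.251844 - 0.077284 = 4.17456
  phi_hat_1 = [gamma(1) gamma(0) - gamma(1) gamma(2)] / det = [(0.278)(2.062) - (0.278)(0.2602)] / 4.17456 = 0.5009004 / 4.17456 = 0.12
  phi_hat_2 = [gamma(0) gamma(2) - gamma(1)^2] / det = [(2.062)(0.2602) - (0.278)^2] / 4.17456 = 0.4592484 / 4.17456 = 0.11
So phi_hat = [0.1200, 0.1100].
Therefore phi_hat_2 = 0.1100.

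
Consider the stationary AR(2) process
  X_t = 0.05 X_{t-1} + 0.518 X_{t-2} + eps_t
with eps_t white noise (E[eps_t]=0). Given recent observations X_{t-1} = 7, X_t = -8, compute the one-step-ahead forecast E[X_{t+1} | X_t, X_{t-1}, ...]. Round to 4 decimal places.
E[X_{t+1} \mid \mathcal F_t] = 3.2260

For an AR(p) model X_t = c + sum_i phi_i X_{t-i} + eps_t, the
one-step-ahead conditional mean is
  E[X_{t+1} | X_t, ...] = c + sum_i phi_i X_{t+1-i}.
Substitute known values:
  E[X_{t+1} | ...] = (0.05) * (-8) + (0.518) * (7)
                   = 3.2260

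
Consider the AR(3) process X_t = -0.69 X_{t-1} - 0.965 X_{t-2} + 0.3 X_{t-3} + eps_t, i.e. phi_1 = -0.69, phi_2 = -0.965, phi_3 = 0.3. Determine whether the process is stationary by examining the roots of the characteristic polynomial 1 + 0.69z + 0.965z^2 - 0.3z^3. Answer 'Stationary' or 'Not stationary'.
\text{Not stationary}

The AR(p) characteristic polynomial is P(z) = 1 + 0.69z + 0.965z^2 - 0.3z^3.
Stationarity requires all roots to lie outside the unit circle, i.e. |z| > 1 for every root.
Degree 3: look for a simple real root z0 first, then factor out (1 - z/z0) and solve the remaining quadratic.
Testing z0 = 4: P(4) = 1 + (0.69)(4) + (0.965)(4)^2 + (-0.3)(4)^3
  = 1 + (2.76) + (15.44) + (-19.2) = 0.  So z_0 = 4 is a root, |z_0| = 4.
Divide out the factor (1 - 0.25 z) = (1 - z/z0) (since 1/z0 = 0.25):
  P(z) = (1 - 0.25 z)(1 + (0.94) z + (1.2) z^2)
  [check: z-coef 0.94 - (0.25) = 0.69; z^2-coef 1.2 - (0.25)(0.94) = 0.965; z^3-coef -(0.25)(1.2) = -0.3.]
Remaining roots from the quadratic factor 1 + (0.94) z + (1.2) z^2:
  Set 1 + (0.94) z + (1.2) z^2 = 0, i.e. a z^2 + b z + c = 0 with a = 1.2, b = 0.94, c = 1.
  Discriminant D = b^2 - 4ac = (0.94)^2 - 4*(1.2)*1 = 0.8836 - (4.8) = -3.9164.
  D < 0, so the roots are the complex-conjugate pair z = (-b +/- i sqrt(-D)) / (2a) = -0.3917 +/- 0.8246i.
  For a conjugate pair |z|^2 = z * conj(z) = (product of roots) = c/a = 1/(1.2) = 0.833333, so |z| = sqrt(0.833333) = 0.9129 for both roots.
Moduli of all roots: 4.0000, 0.9129, 0.9129.
All moduli strictly greater than 1? No.
Verdict: Not stationary.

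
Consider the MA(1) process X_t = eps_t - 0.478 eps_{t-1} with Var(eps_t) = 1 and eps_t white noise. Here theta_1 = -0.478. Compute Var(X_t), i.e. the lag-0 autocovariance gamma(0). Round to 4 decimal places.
\gamma(0) = 1.2285

For an MA(q) process X_t = eps_t + sum_i theta_i eps_{t-i} with
Var(eps_t) = sigma^2, the variance is
  gamma(0) = sigma^2 * (1 + sum_i theta_i^2).
  sum_i theta_i^2 = (-0.478)^2 = 0.228484.
  gamma(0) = 1 * (1 + 0.228484) = 1 * 1.228484 = 1.228484, which rounds to 1.2285.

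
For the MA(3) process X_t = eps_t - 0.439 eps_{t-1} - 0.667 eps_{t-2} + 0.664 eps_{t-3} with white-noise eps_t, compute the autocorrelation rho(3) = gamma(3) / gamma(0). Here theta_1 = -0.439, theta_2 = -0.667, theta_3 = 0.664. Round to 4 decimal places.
\rho(3) = 0.3195

For an MA(q) process with theta_0 = 1, the autocovariance is
  gamma(k) = sigma^2 * sum_{i=0..q-k} theta_i * theta_{i+k},
and rho(k) = gamma(k) / gamma(0). Sigma^2 cancels.
  numerator   = (1)*(0.664) = 0.664.
  denominator = (1)^2 + (-0.439)^2 + (-0.667)^2 + (0.664)^2 = 2.078506.
  rho(3) = 0.664 / 2.078506 = 0.3195.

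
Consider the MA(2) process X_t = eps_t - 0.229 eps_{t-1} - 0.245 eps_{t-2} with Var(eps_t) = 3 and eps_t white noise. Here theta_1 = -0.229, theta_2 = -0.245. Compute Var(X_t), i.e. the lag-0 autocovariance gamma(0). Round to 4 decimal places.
\gamma(0) = 3.3374

For an MA(q) process X_t = eps_t + sum_i theta_i eps_{t-i} with
Var(eps_t) = sigma^2, the variance is
  gamma(0) = sigma^2 * (1 + sum_i theta_i^2).
  sum_i theta_i^2 = (-0.229)^2 + (-0.245)^2 = 0.052441 + 0.060025 = 0.112466.
  gamma(0) = 3 * (1 + 0.112466) = 3 * 1.112466 = 3.337398, which rounds to 3.3374.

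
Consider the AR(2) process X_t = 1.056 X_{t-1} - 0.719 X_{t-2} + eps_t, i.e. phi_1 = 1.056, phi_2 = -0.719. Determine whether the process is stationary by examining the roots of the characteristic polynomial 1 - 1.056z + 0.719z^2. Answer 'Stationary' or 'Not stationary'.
\text{Stationary}

The AR(p) characteristic polynomial is P(z) = 1 - 1.056z + 0.719z^2.
Stationarity requires all roots to lie outside the unit circle, i.e. |z| > 1 for every root.
Set 1 + (-1.056) z + (0.719) z^2 = 0, i.e. a z^2 + b z + c = 0 with a = 0.719, b = -1.056, c = 1.
Discriminant D = b^2 - 4ac = (-1.056)^2 - 4*(0.719)*1 = 1.115136 - (2.876) = -1.760864.
D < 0, so the roots are the complex-conjugate pair z = (-b +/- i sqrt(-D)) / (2a) = 0.7344 +/- 0.9228i.
For a conjugate pair |z|^2 = z * conj(z) = (product of roots) = c/a = 1/(0.719) = 1.390821, so |z| = sqrt(1.390821) = 1.1793 for both roots.
Moduli of all roots: 1.1793, 1.1793.
All moduli strictly greater than 1? Yes.
Verdict: Stationary.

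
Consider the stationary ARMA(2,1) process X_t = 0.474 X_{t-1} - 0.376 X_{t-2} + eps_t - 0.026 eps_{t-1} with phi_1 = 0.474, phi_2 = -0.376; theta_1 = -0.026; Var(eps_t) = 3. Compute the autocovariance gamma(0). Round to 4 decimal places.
\gamma(0) = 3.8961

Multiply the model equation by X_{t-k} and take expectations. With theta_0 = psi_0 = 1 and psi_j the MA(infinity) weights, this gives
  gamma(k) - sum_i phi_i gamma(k-i) = c_k,
  c_k = sigma^2 * sum_{j=k..q} theta_j psi_{j-k}   (c_k = 0 for k > q),
using gamma(-m) = gamma(m).
psi-weights needed (psi_j = theta_j + sum_i phi_i psi_{j-i}):
  psi_1 = theta_1 + phi_1 = -0.026 + (0.474) = 0.448
Right-hand sides:
  c_0 = sigma^2 (1 + theta_1 psi_1) = 3 * (1 + (-0.026)(0.448)) = 3 * 0.988352 = 2.965056
  c_1 = sigma^2 theta_1 = 3 * (-0.026) = -0.078
  c_2 = 0
Equations for k = 0, 1, 2 (AR order 2, c_2 = 0):
  (E0) gamma(0) = phi_1 gamma(1) + phi_2 gamma(2) + c_0
  (E1) gamma(1) = phi_1 gamma(0) + phi_2 gamma(1) + c_1
  (E2) gamma(2) = phi_1 gamma(1) + phi_2 gamma(0)
From (E1): gamma(1) = A gamma(0) + B with
  A = phi_1 / (1 - phi_2) = 0.474 / 1.376 = 0.344477,   B = c_1 / (1 - phi_2) = -0.078 / 1.376 = -0.056686.
Insert (E2) into (E0): gamma(0) (1 - phi_2^2) = phi_1 (1 + phi_2) gamma(1) + c_0.
  phi_1 (1 + phi_2) = (0.474)(0.624) = 0.295776,   1 - phi_2^2 = 0.858624.
Replace gamma(1) by A gamma(0) + B and collect gamma(0):
  gamma(0) [0.858624 - (0.295776)(0.344477)] = (0.295776)(-0.056686) + 2.965056
  gamma(0) * 0.756736 = 2.94829
  gamma(0) = 2.94829 / 0.756736 = 3.896061.
Therefore gamma(0) = 3.8961 (to 4 decimal places).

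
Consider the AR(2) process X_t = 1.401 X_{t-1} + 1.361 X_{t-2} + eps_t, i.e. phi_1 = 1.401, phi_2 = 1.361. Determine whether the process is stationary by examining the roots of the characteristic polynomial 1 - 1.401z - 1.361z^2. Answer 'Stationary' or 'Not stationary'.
\text{Not stationary}

The AR(p) characteristic polynomial is P(z) = 1 - 1.401z - 1.361z^2.
Stationarity requires all roots to lie outside the unit circle, i.e. |z| > 1 for every root.
Set 1 + (-1.401) z + (-1.361) z^2 = 0, i.e. a z^2 + b z + c = 0 with a = -1.361, b = -1.401, c = 1.
Discriminant D = b^2 - 4ac = (-1.401)^2 - 4*(-1.361)*1 = 1.962801 - (-5.444) = 7.406801.
D >= 0, so the roots are real: z = (-b +/- sqrt(D)) / (2a) = (1.401 +/- 2.721544) / (-2.722).
  z_1 = (1.401 + 2.721544) / (-2.722) = -1.5145,   |z_1| = 1.5145.
  z_2 = (1.401 - 2.721544) / (-2.722) = 0.4851,   |z_2| = 0.4851.
Moduli of all roots: 1.5145, 0.4851.
All moduli strictly greater than 1? No.
Verdict: Not stationary.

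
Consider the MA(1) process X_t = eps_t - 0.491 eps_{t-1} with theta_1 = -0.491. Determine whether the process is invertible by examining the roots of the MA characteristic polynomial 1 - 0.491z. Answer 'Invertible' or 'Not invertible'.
\text{Invertible}

The MA(q) characteristic polynomial is P(z) = 1 - 0.491z.
Invertibility requires all roots to lie outside the unit circle, i.e. |z| > 1 for every root.
This is linear in z: 1 + (-0.491) z = 0  =>  z = -1/(-0.491) = 2.03666,  |z| = 2.03666.
Moduli of all roots: 2.0367.
All moduli strictly greater than 1? Yes.
Verdict: Invertible.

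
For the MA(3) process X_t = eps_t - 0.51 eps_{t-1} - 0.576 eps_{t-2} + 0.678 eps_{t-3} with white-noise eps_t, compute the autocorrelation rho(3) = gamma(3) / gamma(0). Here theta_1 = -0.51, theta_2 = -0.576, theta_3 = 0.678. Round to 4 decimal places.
\rho(3) = 0.3305

For an MA(q) process with theta_0 = 1, the autocovariance is
  gamma(k) = sigma^2 * sum_{i=0..q-k} theta_i * theta_{i+k},
and rho(k) = gamma(k) / gamma(0). Sigma^2 cancels.
  numerator   = (1)*(0.678) = 0.678.
  denominator = (1)^2 + (-0.51)^2 + (-0.576)^2 + (0.678)^2 = 2.05156.
  rho(3) = 0.678 / 2.05156 = 0.3305.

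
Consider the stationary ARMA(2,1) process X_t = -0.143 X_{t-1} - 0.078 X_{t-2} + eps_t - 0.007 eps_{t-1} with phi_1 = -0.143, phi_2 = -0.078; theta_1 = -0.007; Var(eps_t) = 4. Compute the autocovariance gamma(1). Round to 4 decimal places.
\gamma(1) = -0.5704

Multiply the model equation by X_{t-k} and take expectations. With theta_0 = psi_0 = 1 and psi_j the MA(infinity) weights, this gives
  gamma(k) - sum_i phi_i gamma(k-i) = c_k,
  c_k = sigma^2 * sum_{j=k..q} theta_j psi_{j-k}   (c_k = 0 for k > q),
using gamma(-m) = gamma(m).
psi-weights needed (psi_j = theta_j + sum_i phi_i psi_{j-i}):
  psi_1 = theta_1 + phi_1 = -0.007 + (-0.143) = -0.15
Right-hand sides:
  c_0 = sigma^2 (1 + theta_1 psi_1) = 4 * (1 + (-0.007)(-0.15)) = 4 * 1.00105 = 4.0042
  c_1 = sigma^2 theta_1 = 4 * (-0.007) = -0.028
  c_2 = 0
Equations for k = 0, 1, 2 (AR order 2, c_2 = 0):
  (E0) gamma(0) = phi_1 gamma(1) + phi_2 gamma(2) + c_0
  (E1) gamma(1) = phi_1 gamma(0) + phi_2 gamma(1) + c_1
  (E2) gamma(2) = phi_1 gamma(1) + phi_2 gamma(0)
From (E1): gamma(1) = A gamma(0) + B with
  A = phi_1 / (1 - phi_2) = -0.143 / 1.078 = -0.132653,   B = c_1 / (1 - phi_2) = -0.028 / 1.078 = -0.025974.
Insert (E2) into (E0): gamma(0) (1 - phi_2^2) = phi_1 (1 + phi_2) gamma(1) + c_0.
  phi_1 (1 + phi_2) = (-0.143)(0.922) = -0.131846,   1 - phi_2^2 = 0.993916.
Replace gamma(1) by A gamma(0) + B and collect gamma(0):
  gamma(0) [0.993916 - (-0.131846)(-0.132653)] = (-0.131846)(-0.025974) + 4.0042
  gamma(0) * 0.976426 = 4.007625
  gamma(0) = 4.007625 / 0.976426 = 4.10438.
  gamma(1) = A gamma(0) + B = (-0.132653)(4.10438) + (-0.025974) = -0.570433.
Therefore gamma(1) = -0.5704 (to 4 decimal places).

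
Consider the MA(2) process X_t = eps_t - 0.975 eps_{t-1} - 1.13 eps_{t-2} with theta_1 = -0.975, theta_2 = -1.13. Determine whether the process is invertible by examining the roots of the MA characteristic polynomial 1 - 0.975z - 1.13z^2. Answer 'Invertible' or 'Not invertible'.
\text{Not invertible}

The MA(q) characteristic polynomial is P(z) = 1 - 0.975z - 1.13z^2.
Invertibility requires all roots to lie outside the unit circle, i.e. |z| > 1 for every root.
Set 1 + (-0.975) z + (-1.13) z^2 = 0, i.e. a z^2 + b z + c = 0 with a = -1.13, b = -0.975, c = 1.
Discriminant D = b^2 - 4ac = (-0.975)^2 - 4*(-1.13)*1 = 0.950625 - (-4.52) = 5.470625.
D >= 0, so the roots are real: z = (-b +/- sqrt(D)) / (2a) = (0.975 +/- 2.338937) / (-2.26).
  z_1 = (0.975 + 2.338937) / (-2.26) = -1.4663,   |z_1| = 1.4663.
  z_2 = (0.975 - 2.338937) / (-2.26) = 0.6035,   |z_2| = 0.6035.
Moduli of all roots: 1.4663, 0.6035.
All moduli strictly greater than 1? No.
Verdict: Not invertible.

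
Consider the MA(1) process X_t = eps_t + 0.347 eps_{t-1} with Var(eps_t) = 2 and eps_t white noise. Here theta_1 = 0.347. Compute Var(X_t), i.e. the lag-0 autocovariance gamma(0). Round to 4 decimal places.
\gamma(0) = 2.2408

For an MA(q) process X_t = eps_t + sum_i theta_i eps_{t-i} with
Var(eps_t) = sigma^2, the variance is
  gamma(0) = sigma^2 * (1 + sum_i theta_i^2).
  sum_i theta_i^2 = (0.347)^2 = 0.120409.
  gamma(0) = 2 * (1 + 0.120409) = 2 * 1.120409 = 2.240818, which rounds to 2.2408.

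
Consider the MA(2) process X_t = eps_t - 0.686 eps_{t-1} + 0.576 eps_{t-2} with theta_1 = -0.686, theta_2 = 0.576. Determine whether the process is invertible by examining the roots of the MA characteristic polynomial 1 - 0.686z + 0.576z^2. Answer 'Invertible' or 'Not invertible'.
\text{Invertible}

The MA(q) characteristic polynomial is P(z) = 1 - 0.686z + 0.576z^2.
Invertibility requires all roots to lie outside the unit circle, i.e. |z| > 1 for every root.
Set 1 + (-0.686) z + (0.576) z^2 = 0, i.e. a z^2 + b z + c = 0 with a = 0.576, b = -0.686, c = 1.
Discriminant D = b^2 - 4ac = (-0.686)^2 - 4*(0.576)*1 = 0.470596 - (2.304) = -1.833404.
D < 0, so the roots are the complex-conjugate pair z = (-b +/- i sqrt(-D)) / (2a) = 0.5955 +/- 1.1754i.
For a conjugate pair |z|^2 = z * conj(z) = (product of roots) = c/a = 1/(0.576) = 1.736111, so |z| = sqrt(1.736111) = 1.3176 for both roots.
Moduli of all roots: 1.3176, 1.3176.
All moduli strictly greater than 1? Yes.
Verdict: Invertible.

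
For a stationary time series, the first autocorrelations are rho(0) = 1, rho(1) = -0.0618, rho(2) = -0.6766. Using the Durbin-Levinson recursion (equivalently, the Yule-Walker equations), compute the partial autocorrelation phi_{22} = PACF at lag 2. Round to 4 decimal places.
\phi_{22} = -0.6830

The PACF at lag k is phi_{kk}, the last component of the solution
to the Yule-Walker system G_k phi = r_k where
  (G_k)_{ij} = rho(|i - j|), (r_k)_i = rho(i), i,j = 1..k.
Equivalently, Durbin-Levinson gives phi_{kk} iteratively:
  phi_{11} = rho(1)
  phi_{kk} = [rho(k) - sum_{j=1..k-1} phi_{k-1,j} rho(k-j)]
            / [1 - sum_{j=1..k-1} phi_{k-1,j} rho(j)],
  phi_{k,j} = phi_{k-1,j} - phi_{kk} phi_{k-1,k-j},  j = 1..k-1.
Step k = 1:
  phi_11 = rho(1) = -0.0618.
Step k = 2:
  phi_22 = [rho(2) - phi_11 rho(1)] / [1 - phi_11 rho(1)] = [-0.6766 - (-0.0618)(-0.0618)] / [1 - (-0.0618)(-0.0618)]
         = -0.68041924 / 0.99618076 = -0.683.
Therefore phi_{22} = -0.6830.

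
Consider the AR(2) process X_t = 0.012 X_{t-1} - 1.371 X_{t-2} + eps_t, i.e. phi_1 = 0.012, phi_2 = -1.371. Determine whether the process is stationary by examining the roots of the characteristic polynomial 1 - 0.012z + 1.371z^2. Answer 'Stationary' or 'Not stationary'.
\text{Not stationary}

The AR(p) characteristic polynomial is P(z) = 1 - 0.012z + 1.371z^2.
Stationarity requires all roots to lie outside the unit circle, i.e. |z| > 1 for every root.
Set 1 + (-0.012) z + (1.371) z^2 = 0, i.e. a z^2 + b z + c = 0 with a = 1.371, b = -0.012, c = 1.
Discriminant D = b^2 - 4ac = (-0.012)^2 - 4*(1.371)*1 = 0.000144 - (5.484) = -5.483856.
D < 0, so the roots are the complex-conjugate pair z = (-b +/- i sqrt(-D)) / (2a) = 0.0044 +/- 0.854i.
For a conjugate pair |z|^2 = z * conj(z) = (product of roots) = c/a = 1/(1.371) = 0.729395, so |z| = sqrt(0.729395) = 0.854 for both roots.
Moduli of all roots: 0.8540, 0.8540.
All moduli strictly greater than 1? No.
Verdict: Not stationary.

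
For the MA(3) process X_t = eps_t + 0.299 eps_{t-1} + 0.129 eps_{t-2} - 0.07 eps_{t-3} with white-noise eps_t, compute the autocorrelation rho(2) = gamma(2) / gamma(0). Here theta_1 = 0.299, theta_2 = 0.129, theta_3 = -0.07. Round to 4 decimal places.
\rho(2) = 0.0973

For an MA(q) process with theta_0 = 1, the autocovariance is
  gamma(k) = sigma^2 * sum_{i=0..q-k} theta_i * theta_{i+k},
and rho(k) = gamma(k) / gamma(0). Sigma^2 cancels.
  numerator   = (1)*(0.129) + (0.299)*(-0.07) = 0.10807.
  denominator = (1)^2 + (0.299)^2 + (0.129)^2 + (-0.07)^2 = 1.110942.
  rho(2) = 0.10807 / 1.110942 = 0.0973.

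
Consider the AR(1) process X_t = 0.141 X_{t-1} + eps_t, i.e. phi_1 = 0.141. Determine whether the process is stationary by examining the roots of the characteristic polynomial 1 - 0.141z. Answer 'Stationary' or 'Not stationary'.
\text{Stationary}

The AR(p) characteristic polynomial is P(z) = 1 - 0.141z.
Stationarity requires all roots to lie outside the unit circle, i.e. |z| > 1 for every root.
This is linear in z: 1 + (-0.141) z = 0  =>  z = -1/(-0.141) = 7.092199,  |z| = 7.092199.
Moduli of all roots: 7.0922.
All moduli strictly greater than 1? Yes.
Verdict: Stationary.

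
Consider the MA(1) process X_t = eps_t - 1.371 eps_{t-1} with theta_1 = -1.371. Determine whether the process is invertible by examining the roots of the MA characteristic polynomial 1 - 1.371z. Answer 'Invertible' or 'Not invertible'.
\text{Not invertible}

The MA(q) characteristic polynomial is P(z) = 1 - 1.371z.
Invertibility requires all roots to lie outside the unit circle, i.e. |z| > 1 for every root.
This is linear in z: 1 + (-1.371) z = 0  =>  z = -1/(-1.371) = 0.729395,  |z| = 0.729395.
Moduli of all roots: 0.7294.
All moduli strictly greater than 1? No.
Verdict: Not invertible.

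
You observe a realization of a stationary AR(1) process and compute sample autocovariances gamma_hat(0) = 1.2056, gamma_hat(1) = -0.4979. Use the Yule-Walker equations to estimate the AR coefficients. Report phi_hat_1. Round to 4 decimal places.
\hat\phi_{1} = -0.4130

The Yule-Walker equations for an AR(p) process read, in matrix form,
  Gamma_p phi = r_p,   with   (Gamma_p)_{ij} = gamma(|i - j|),
                       (r_p)_i = gamma(i),   i,j = 1..p.
Substitute the sample gammas (Toeplitz matrix and right-hand side of size 1):
  Gamma_p = [[1.2056]]
  r_p     = [-0.4979]
With p = 1 this is the single equation gamma(0) phi_1 = gamma(1):
  phi_hat_1 = gamma(1) / gamma(0) = -0.4979 / 1.2056 = -0.4130.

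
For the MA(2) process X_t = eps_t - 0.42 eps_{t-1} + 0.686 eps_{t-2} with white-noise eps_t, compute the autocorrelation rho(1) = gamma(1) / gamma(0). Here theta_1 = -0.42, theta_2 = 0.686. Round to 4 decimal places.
\rho(1) = -0.4299

For an MA(q) process with theta_0 = 1, the autocovariance is
  gamma(k) = sigma^2 * sum_{i=0..q-k} theta_i * theta_{i+k},
and rho(k) = gamma(k) / gamma(0). Sigma^2 cancels.
  numerator   = (1)*(-0.42) + (-0.42)*(0.686) = -0.70812.
  denominator = (1)^2 + (-0.42)^2 + (0.686)^2 = 1.646996.
  rho(1) = -0.70812 / 1.646996 = -0.4299.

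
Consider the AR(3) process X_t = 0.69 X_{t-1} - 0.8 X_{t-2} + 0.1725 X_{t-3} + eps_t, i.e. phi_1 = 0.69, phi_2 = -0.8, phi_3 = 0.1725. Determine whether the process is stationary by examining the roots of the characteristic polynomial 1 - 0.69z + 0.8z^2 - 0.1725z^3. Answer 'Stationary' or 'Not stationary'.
\text{Stationary}

The AR(p) characteristic polynomial is P(z) = 1 - 0.69z + 0.8z^2 - 0.1725z^3.
Stationarity requires all roots to lie outside the unit circle, i.e. |z| > 1 for every root.
Degree 3: look for a simple real root z0 first, then factor out (1 - z/z0) and solve the remaining quadratic.
Testing z0 = 4: P(4) = 1 + (-0.69)(4) + (0.8)(4)^2 + (-0.1725)(4)^3
  = 1 + (-2.76) + (12.8) + (-11.04) = 0.  So z_0 = 4 is a root, |z_0| = 4.
Divide out the factor (1 - 0.25 z) = (1 - z/z0) (since 1/z0 = 0.25):
  P(z) = (1 - 0.25 z)(1 + (-0.44) z + (0.69) z^2)
  [check: z-coef -0.44 - (0.25) = -0.69; z^2-coef 0.69 - (0.25)(-0.44) = 0.8; z^3-coef -(0.25)(0.69) = -0.1725.]
Remaining roots from the quadratic factor 1 + (-0.44) z + (0.69) z^2:
  Set 1 + (-0.44) z + (0.69) z^2 = 0, i.e. a z^2 + b z + c = 0 with a = 0.69, b = -0.44, c = 1.
  Discriminant D = b^2 - 4ac = (-0.44)^2 - 4*(0.69)*1 = 0.1936 - (2.76) = -2.5664.
  D < 0, so the roots are the complex-conjugate pair z = (-b +/- i sqrt(-D)) / (2a) = 0.3188 +/- 1.1609i.
  For a conjugate pair |z|^2 = z * conj(z) = (product of roots) = c/a = 1/(0.69) = 1.449275, so |z| = sqrt(1.449275) = 1.2039 for both roots.
Moduli of all roots: 4.0000, 1.2039, 1.2039.
All moduli strictly greater than 1? Yes.
Verdict: Stationary.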